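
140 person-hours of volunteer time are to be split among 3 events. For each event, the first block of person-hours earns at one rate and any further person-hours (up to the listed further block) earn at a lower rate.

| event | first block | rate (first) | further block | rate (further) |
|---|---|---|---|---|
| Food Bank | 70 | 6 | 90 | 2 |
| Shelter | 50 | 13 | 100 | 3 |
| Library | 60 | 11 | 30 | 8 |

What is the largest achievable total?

1550

Treat each block as its own option and order by rate: Shelter/T1 13 > Library/T1 11 > Library/T2 8 > Food Bank/T1 6 > Shelter/T2 3 > Food Bank/T2 2.
Shelter T1 at 13: fill all 50 → 90 left.
Library/T1 (11): +60 → 30 left.
Library/T2 (8): +30 → 0 left.
Total = 13×50 + 11×60 + 8×30 = 1550.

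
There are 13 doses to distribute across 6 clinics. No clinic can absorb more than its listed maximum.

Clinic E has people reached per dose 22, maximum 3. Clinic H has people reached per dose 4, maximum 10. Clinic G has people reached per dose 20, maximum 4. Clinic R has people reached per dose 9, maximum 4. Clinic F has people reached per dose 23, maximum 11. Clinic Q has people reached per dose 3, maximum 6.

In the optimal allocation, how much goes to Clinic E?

2

Rank by people reached per dose: Clinic F 23 > Clinic E 22 > Clinic G 20 > Clinic R 9 > Clinic H 4 > Clinic Q 3.
Give Clinic F 11 to hit its cap of 11 — 2 left.
Clinic E has room for 3 but only 2 remain, so it gets 2.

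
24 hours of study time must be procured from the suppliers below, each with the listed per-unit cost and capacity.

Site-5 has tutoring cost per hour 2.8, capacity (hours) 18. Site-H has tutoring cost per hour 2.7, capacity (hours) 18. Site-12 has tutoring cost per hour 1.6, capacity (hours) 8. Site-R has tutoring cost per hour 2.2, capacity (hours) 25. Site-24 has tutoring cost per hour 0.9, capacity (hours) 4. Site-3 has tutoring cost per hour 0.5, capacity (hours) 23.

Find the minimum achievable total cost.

Fill from the cheapest supplier first.
Site-3 at 0.5: take all 23 hours ; 1 still needed.
Site-24 (0.9): take the remaining 1 ; done.
Site-12, Site-R, Site-H, Site-5: unused.
Cost = 23×0.5 + 1×0.9 = 12.4.

12.4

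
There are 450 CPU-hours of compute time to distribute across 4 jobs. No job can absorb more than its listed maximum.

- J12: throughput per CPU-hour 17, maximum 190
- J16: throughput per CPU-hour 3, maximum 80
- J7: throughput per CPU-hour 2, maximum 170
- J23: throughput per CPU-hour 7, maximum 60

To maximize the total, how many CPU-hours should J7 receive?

Rank by throughput per CPU-hour: J12 17 > J23 7 > J16 3 > J7 2.
Give J12 190 to hit its cap of 190 — 260 left.
J23 takes 60 to reach its cap of 60 — 200 left.
Give J16 80 to hit its cap of 80 — 120 left.
Only 120 left; J7 takes them to reach 120.

120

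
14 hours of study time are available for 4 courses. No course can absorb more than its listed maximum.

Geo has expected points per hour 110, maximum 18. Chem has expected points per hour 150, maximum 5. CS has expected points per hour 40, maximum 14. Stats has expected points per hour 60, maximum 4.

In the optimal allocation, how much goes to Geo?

9

Highest expected points per hour first: Chem 150 > Geo 110 > Stats 60 > CS 40.
Chem: +5 to 5 (cap) → 9 left.
Only 9 left; Geo takes them to reach 9.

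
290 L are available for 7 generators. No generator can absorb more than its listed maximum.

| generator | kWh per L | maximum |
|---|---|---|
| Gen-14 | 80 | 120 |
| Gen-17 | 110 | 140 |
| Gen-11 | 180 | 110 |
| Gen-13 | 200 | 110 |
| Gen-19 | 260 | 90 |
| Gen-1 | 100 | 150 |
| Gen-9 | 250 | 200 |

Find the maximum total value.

73400

Rank by kWh per L: Gen-19 260 > Gen-9 250 > Gen-13 200 > Gen-11 180 > Gen-17 110 > Gen-1 100 > Gen-14 80.
Give Gen-19 90 to hit its cap of 90 → 200 left.
Gen-9 takes 200 to reach its cap of 200 → 0 left.
Total = 260×90 + 250×200 = 73400.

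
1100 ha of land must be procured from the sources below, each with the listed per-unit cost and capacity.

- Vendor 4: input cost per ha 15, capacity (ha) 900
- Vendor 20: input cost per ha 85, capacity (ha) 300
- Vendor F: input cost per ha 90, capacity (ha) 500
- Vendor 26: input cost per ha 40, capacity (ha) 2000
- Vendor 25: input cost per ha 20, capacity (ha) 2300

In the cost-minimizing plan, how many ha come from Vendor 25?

Fill from the cheapest source first.
Vendor 4 at 15: take all 900 ha — 200 still needed.
Vendor 25 (20): take the remaining 200 — done.
Vendor 26, Vendor 20, Vendor F: unused.

200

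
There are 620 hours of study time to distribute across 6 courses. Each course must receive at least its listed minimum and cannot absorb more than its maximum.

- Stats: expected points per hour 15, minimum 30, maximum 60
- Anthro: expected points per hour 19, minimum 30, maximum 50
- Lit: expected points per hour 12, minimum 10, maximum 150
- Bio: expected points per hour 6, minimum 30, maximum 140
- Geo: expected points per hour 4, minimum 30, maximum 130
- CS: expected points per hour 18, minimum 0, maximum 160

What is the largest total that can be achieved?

7610

Meeting every minimum uses 30+30+10+30+30+0 = 130 hours, leaving 490.
Highest expected points per hour first: Anthro 19 > CS 18 > Stats 15 > Lit 12 > Bio 6 > Geo 4.
Anthro takes 20 more to reach its cap of 50 — 470 left.
CS takes 160 more to reach its cap of 160 — 310 left.
Stats takes 30 more to reach its cap of 60 — 280 left.
Give Lit 140 more to hit its cap of 150 — 140 left.
Give Bio 110 more to hit its cap of 140 — 30 left.
Geo: +30 (room for 100) → 60. Pool exhausted.
Total = 15×60 + 19×50 + 12×150 + 6×140 + 4×60 + 18×160 = 7610.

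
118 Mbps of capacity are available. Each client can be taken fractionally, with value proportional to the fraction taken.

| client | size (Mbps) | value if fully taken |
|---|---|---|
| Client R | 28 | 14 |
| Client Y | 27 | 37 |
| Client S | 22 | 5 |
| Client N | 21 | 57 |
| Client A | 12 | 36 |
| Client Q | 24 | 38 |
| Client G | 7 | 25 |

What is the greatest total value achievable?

Best value per unit of size first: Client G 25/7≈3.57, Client A 36/12≈3, Client N 57/21≈2.71, Client Q 38/24≈1.58, Client Y 37/27≈1.37, Client R 14/28≈0.5, Client S 5/22≈0.227.
All 7 Mbps of Client G fit (value 25) → 111 remain.
Take all of Client A (12 Mbps, value 36) → 99 Mbps left.
All 21 Mbps of Client N fit (value 57) → 78 remain.
Take all of Client Q (24 Mbps, value 38) → 54 Mbps left.
All 27 Mbps of Client Y fit (value 37) → 27 remain.
Only 27 Mbps remain; take 27/28 of Client R for value 14×27/28 = 13.5.
Total value = 206.5.

206.5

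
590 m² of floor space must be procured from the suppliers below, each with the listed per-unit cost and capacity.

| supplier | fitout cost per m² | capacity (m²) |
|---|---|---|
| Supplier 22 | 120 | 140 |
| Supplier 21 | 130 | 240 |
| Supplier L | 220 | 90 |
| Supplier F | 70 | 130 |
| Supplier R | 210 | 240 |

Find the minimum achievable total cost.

73900

Use suppliers in increasing cost order.
Take 130 from Supplier F at 70 — need 460 more.
Take 140 from Supplier 22 at 120 — need 320 more.
Take 240 from Supplier 21 at 130 — need 80 more.
Supplier R at 210: take 80 of its 240 — requirement met.
Supplier L: unused.
Cost = 130×70 + 140×120 + 240×130 + 80×210 = 73900.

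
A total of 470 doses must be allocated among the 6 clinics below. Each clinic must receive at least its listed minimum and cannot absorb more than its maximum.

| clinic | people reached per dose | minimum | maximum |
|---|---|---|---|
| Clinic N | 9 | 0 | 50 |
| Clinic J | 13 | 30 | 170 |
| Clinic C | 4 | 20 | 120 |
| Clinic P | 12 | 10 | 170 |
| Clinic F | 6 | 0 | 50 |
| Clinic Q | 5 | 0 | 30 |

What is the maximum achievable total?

Meeting every minimum uses 0+30+20+10+0+0 = 60 doses, leaving 410.
Order the clinics by people reached per dose: Clinic J 13 > Clinic P 12 > Clinic N 9 > Clinic F 6 > Clinic Q 5 > Clinic C 4.
Give Clinic J 140 more to hit its cap of 170 ; 270 left.
Clinic P: +160 to 170 (cap) ; 110 left.
Clinic N takes 50 more to reach its cap of 50 ; 60 left.
Clinic F takes 50 more to reach its cap of 50 ; 10 left.
Clinic Q has room for 30 more but only 10 remain, so it gets 10.
Total = 9×50 + 13×170 + 4×20 + 12×170 + 6×50 + 5×10 = 5130.

5130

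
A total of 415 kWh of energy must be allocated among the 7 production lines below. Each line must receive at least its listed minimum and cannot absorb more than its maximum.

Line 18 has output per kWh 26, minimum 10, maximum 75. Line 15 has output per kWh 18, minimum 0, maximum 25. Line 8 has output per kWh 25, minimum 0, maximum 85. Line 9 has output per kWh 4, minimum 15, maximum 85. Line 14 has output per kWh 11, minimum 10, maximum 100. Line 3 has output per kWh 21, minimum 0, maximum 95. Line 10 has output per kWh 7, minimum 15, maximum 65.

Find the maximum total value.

7820

Meeting every minimum uses 10+0+0+15+10+0+15 = 50 kWh, leaving 365.
Order the production lines by output per kWh: Line 18 26 > Line 8 25 > Line 3 21 > Line 15 18 > Line 14 11 > Line 10 7 > Line 9 4.
Line 18: +65 to 75 (cap) → 300 left.
Line 8 takes 85 more to reach its cap of 85 → 215 left.
Line 3 takes 95 more to reach its cap of 95 → 120 left.
Line 15: +25 to 25 (cap) → 95 left.
Give Line 14 90 more to hit its cap of 100 → 5 left.
Only 5 left; Line 10 takes them to reach 20.
Total = 26×75 + 18×25 + 25×85 + 4×15 + 11×100 + 21×95 + 7×20 = 7820.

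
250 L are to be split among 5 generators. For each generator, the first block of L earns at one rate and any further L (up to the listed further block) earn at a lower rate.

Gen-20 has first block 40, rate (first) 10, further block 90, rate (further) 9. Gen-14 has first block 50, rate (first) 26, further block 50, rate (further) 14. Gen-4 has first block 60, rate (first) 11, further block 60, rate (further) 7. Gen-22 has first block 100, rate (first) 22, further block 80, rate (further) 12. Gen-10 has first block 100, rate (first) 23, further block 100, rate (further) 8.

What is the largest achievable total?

5800

Treat each block as its own option and order by rate: Gen-14/tier1 26 > Gen-10/tier1 23 > Gen-22/tier1 22 > Gen-14/tier2 14 > Gen-22/tier2 12 > Gen-4/tier1 11 > Gen-20/tier1 10 > Gen-20/tier2 9 > Gen-10/tier2 8 > Gen-4/tier2 7.
Gen-14/tier1 (26): +50 — 200 left.
Gen-10 tier1 at 23: fill all 100 — 100 left.
Gen-22/tier1 (22): +100 — 0 left.
Total = 26×50 + 23×100 + 22×100 = 5800.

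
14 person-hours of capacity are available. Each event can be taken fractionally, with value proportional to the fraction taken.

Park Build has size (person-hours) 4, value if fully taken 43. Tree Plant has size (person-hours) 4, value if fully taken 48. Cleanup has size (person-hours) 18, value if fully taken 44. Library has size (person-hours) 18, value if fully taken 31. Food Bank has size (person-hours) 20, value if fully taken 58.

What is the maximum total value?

Rank by value-to-size ratio: Tree Plant 48/4≈12, Park Build 43/4≈10.8, Food Bank 58/20≈2.9, Cleanup 44/18≈2.44, Library 31/18≈1.72.
All 4 person-hours of Tree Plant fit (value 48) ; 10 remain.
Park Build: take in full, 4 person-hours for value 43 ; 6 left.
Only 6 person-hours remain; take 6/20 of Food Bank for value 58×6/20 = 17.4.
Total value = 108.4.

108.4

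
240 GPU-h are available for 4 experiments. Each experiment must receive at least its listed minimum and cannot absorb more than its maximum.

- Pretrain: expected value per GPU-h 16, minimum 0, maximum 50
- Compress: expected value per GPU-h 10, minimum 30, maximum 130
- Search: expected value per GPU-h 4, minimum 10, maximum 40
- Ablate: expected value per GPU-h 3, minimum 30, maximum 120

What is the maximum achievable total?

2310

Meeting every minimum uses 0+30+10+30 = 70 GPU-h, leaving 170.
Highest expected value per GPU-h first: Pretrain 16 > Compress 10 > Search 4 > Ablate 3.
Pretrain: +50 to 50 (cap) — 120 left.
Compress takes 100 more to reach its cap of 130 — 20 left.
Search: +20 (room for 30) → 30. Pool exhausted.
Total = 16×50 + 10×130 + 4×30 + 3×30 = 2310.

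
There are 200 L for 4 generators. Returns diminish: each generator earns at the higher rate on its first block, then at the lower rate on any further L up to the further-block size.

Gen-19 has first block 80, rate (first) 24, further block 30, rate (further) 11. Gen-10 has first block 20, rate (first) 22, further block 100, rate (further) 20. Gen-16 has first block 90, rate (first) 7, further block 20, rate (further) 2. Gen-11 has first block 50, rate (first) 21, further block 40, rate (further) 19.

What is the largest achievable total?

Treat each block as its own option and order by rate: Gen-19/first 24 > Gen-10/first 22 > Gen-11/first 21 > Gen-10/second 20 > Gen-11/second 19 > Gen-19/second 11 > Gen-16/first 7 > Gen-16/second 2.
Fill Gen-19 first block (80 at 24) ; 120 left.
Gen-10 first at 22: fill all 20 ; 100 left.
Fill Gen-11 first block (50 at 21) ; 50 left.
Gen-10/second: +50 of 100 at 20; pool empty.
Total = 24×80 + 22×20 + 21×50 + 20×50 = 4410.

4410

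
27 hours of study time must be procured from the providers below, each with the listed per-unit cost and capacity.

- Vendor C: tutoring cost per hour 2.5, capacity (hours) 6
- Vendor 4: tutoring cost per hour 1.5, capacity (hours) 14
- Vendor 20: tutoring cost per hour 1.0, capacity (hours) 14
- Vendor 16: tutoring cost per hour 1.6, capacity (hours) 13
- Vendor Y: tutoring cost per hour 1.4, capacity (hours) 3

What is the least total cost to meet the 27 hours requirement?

33.2

Fill from the cheapest provider first.
Vendor 20 (1.0): use full 14 ; 13 hours to go.
Vendor Y (1.4): use full 3 ; 10 hours to go.
Vendor 4 at 1.5: take 10 of its 14 ; requirement met.
Vendor 16, Vendor C: unused.
Cost = 14×1.0 + 3×1.4 + 10×1.5 = 33.2.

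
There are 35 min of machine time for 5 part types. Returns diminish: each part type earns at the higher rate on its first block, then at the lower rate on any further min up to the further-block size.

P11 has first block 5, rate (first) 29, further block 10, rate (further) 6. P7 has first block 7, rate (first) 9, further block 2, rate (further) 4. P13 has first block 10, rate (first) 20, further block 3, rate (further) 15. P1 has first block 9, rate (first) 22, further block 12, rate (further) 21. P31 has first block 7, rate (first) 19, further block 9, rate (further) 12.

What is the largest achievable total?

Rank every tier by rate: P11/T1 29 > P1/T1 22 > P1/T2 21 > P13/T1 20 > P31/T1 19 > P13/T2 15 > P31/T2 12 > P7/T1 9 > P11/T2 6 > P7/T2 4.
Fill P11 T1 block (5 at 29) ; 30 left.
Fill P1 T1 block (9 at 22) ; 21 left.
P1 T2 at 21: fill all 12 ; 9 left.
P13/T1: +9 of 10 at 20; pool empty.
Total = 29×5 + 22×9 + 21×12 + 20×9 = 775.

775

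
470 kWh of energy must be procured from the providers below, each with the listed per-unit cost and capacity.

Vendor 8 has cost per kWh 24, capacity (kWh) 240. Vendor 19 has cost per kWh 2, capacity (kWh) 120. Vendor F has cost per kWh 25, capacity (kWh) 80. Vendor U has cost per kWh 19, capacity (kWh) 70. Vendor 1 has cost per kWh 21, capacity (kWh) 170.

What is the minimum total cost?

Cheapest first:
Vendor 19 (2): use full 120 — 350 kWh to go.
Vendor U at 19: take all 70 kWh — 280 still needed.
Vendor 1 at 21: take all 170 kWh — 110 still needed.
Take 110 from Vendor 8 at 24 to finish.
Vendor F: unused.
Cost = 120×2 + 70×19 + 170×21 + 110×24 = 7780.

7780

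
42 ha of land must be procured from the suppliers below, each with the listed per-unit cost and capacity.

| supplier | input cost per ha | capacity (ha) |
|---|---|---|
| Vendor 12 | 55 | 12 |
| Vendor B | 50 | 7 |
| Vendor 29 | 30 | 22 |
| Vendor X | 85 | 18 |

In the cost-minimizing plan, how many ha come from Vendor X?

1

Use suppliers in increasing cost order.
Take 22 from Vendor 29 at 30 ; need 20 more.
Vendor B (50): use full 7 ; 13 ha to go.
Vendor 12 at 55: take all 12 ha ; 1 still needed.
Vendor X at 85: take 1 of its 18 ; requirement met.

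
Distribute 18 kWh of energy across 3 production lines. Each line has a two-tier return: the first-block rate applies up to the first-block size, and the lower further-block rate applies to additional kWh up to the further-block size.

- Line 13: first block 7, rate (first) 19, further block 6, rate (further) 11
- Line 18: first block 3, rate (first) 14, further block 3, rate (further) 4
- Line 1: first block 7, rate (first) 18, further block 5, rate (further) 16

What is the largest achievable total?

323

Order all 6 blocks by rate: Line 13/T1 19 > Line 1/T1 18 > Line 1/T2 16 > Line 18/T1 14 > Line 13/T2 11 > Line 18/T2 4.
Line 13 T1 at 19: fill all 7 — 11 left.
Line 1/T1 (18): +7 — 4 left.
Line 1/T2: +4 of 5 at 16; pool empty.
Total = 19×7 + 18×7 + 16×4 = 323.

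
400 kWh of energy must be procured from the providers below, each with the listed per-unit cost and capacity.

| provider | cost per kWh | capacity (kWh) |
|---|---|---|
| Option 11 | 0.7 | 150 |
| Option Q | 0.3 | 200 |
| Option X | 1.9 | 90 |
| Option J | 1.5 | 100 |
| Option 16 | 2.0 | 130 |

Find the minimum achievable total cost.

240

Use providers in increasing cost order.
Take 200 from Option Q at 0.3 — need 200 more.
Option 11 (0.7): use full 150 — 50 kWh to go.
Option J (1.5): take the remaining 50 — done.
Option X, Option 16: unused.
Cost = 200×0.3 + 150×0.7 + 50×1.5 = 240.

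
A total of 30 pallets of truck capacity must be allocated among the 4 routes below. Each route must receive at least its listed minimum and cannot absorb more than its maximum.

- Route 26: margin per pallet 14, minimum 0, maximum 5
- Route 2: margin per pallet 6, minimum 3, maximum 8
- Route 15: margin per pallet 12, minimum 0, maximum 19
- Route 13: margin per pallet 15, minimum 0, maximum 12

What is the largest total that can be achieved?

Meeting every minimum uses 0+3+0+0 = 3 pallets, leaving 27.
Order the routes by margin per pallet: Route 13 15 > Route 26 14 > Route 15 12 > Route 2 6.
Route 13 takes 12 more to reach its cap of 12 — 15 left.
Route 26: +5 to 5 (cap) — 10 left.
Route 15: +10 (room for 19) → 10. Pool exhausted.
Total = 14×5 + 6×3 + 12×10 + 15×12 = 388.

388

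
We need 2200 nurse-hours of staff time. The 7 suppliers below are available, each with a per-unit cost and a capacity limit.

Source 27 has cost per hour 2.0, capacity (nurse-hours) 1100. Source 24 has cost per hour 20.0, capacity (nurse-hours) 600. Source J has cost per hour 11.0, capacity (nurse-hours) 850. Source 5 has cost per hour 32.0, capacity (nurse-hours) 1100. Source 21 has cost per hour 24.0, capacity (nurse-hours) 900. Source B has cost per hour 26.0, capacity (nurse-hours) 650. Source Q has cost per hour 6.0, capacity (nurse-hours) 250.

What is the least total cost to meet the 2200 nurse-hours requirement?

Use suppliers in increasing cost order.
Take 1100 from Source 27 at 2.0 ; need 1100 more.
Source Q at 6.0: take all 250 nurse-hours ; 850 still needed.
Take 850 from Source J at 11.0 ; need 0 more.
Source 24, Source 21, Source B, Source 5: unused.
Cost = 1100×2.0 + 250×6.0 + 850×11.0 = 13050.

13050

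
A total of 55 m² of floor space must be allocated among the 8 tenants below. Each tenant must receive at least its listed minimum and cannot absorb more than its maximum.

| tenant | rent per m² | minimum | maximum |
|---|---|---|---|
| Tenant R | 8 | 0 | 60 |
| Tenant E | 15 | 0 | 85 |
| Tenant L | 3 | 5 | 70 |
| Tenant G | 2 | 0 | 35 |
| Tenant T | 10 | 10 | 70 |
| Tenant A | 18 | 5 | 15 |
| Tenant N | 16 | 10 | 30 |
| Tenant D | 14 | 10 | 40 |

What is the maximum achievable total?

Meeting every minimum uses 0+0+5+0+10+5+10+10 = 40 m², leaving 15.
Highest rent per m² first: Tenant A 18 > Tenant N 16 > Tenant E 15 > Tenant D 14 > Tenant T 10 > Tenant R 8 > Tenant L 3 > Tenant G 2.
Tenant A takes 10 more to reach its cap of 15 → 5 left.
Tenant N: +5 (room for 20) → 15. Pool exhausted.
Total = 3×5 + 10×10 + 18×15 + 16×15 + 14×10 = 765.

765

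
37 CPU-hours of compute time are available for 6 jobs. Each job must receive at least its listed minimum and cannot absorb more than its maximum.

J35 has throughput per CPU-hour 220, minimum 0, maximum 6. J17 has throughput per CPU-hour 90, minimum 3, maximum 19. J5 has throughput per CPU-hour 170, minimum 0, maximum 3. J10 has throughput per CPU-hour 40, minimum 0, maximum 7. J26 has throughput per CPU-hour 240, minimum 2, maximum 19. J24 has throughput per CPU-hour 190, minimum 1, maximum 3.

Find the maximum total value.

7500

Meeting every minimum uses 0+3+0+0+2+1 = 6 CPU-hours, leaving 31.
Order the jobs by throughput per CPU-hour: J26 240 > J35 220 > J24 190 > J5 170 > J17 90 > J10 40.
J26: +17 to 19 (cap) → 14 left.
J35: +6 to 6 (cap) → 8 left.
J24: +2 to 3 (cap) → 6 left.
J5: +3 to 3 (cap) → 3 left.
J17 has room for 16 more but only 3 remain, so it gets 6.
Total = 220×6 + 90×6 + 170×3 + 240×19 + 190×3 = 7500.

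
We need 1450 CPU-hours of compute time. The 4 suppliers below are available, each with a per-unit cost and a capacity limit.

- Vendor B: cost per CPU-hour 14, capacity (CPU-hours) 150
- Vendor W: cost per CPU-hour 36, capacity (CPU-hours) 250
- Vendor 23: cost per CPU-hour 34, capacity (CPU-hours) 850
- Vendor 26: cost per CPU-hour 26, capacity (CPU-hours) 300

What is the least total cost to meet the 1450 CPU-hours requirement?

44200

Use suppliers in increasing cost order.
Vendor B (14): use full 150 — 1300 CPU-hours to go.
Take 300 from Vendor 26 at 26 — need 1000 more.
Vendor 23 (34): use full 850 — 150 CPU-hours to go.
Take 150 from Vendor W at 36 to finish.
Cost = 150×14 + 300×26 + 850×34 + 150×36 = 44200.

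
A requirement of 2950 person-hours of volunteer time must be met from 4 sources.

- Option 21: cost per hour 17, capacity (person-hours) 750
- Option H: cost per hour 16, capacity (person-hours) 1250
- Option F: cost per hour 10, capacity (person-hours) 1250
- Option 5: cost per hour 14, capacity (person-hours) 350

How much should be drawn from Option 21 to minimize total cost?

100

Use sources in increasing cost order.
Option F (10): use full 1250 → 1700 person-hours to go.
Option 5 at 14: take all 350 person-hours → 1350 still needed.
Option H at 16: take all 1250 person-hours → 100 still needed.
Option 21 (17): take the remaining 100 → done.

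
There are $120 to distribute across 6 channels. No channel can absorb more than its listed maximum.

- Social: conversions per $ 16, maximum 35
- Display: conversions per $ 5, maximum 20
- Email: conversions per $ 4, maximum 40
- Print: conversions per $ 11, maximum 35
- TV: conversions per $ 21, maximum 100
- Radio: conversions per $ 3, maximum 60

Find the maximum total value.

2420

Rank by conversions per $: TV 21 > Social 16 > Print 11 > Display 5 > Email 4 > Radio 3.
Give TV 100 to hit its cap of 100 ; 20 left.
Only 20 left; Social takes them to reach 20.
Total = 16×20 + 21×100 = 2420.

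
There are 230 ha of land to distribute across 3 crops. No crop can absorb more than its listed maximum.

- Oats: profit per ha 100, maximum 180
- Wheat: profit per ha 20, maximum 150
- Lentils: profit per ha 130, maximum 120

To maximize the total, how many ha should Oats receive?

Rank by profit per ha: Lentils 130 > Oats 100 > Wheat 20.
Give Lentils 120 to hit its cap of 120 — 110 left.
Only 110 left; Oats takes them to reach 110.

110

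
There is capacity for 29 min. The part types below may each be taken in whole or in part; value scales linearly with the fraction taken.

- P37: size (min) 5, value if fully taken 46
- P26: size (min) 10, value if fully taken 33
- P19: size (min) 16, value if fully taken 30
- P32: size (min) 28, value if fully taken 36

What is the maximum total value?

Best value per unit of size first: P37 46/5≈9.2, P26 33/10≈3.3, P19 30/16≈1.88, P32 36/28≈1.29.
Take all of P37 (5 min, value 46) ; 24 min left.
P26: take in full, 10 min for value 33 ; 14 left.
Only 14 min remain; take 14/16 of P19 for value 30×14/16 = 26.25.
Total value = 105.25.

105.25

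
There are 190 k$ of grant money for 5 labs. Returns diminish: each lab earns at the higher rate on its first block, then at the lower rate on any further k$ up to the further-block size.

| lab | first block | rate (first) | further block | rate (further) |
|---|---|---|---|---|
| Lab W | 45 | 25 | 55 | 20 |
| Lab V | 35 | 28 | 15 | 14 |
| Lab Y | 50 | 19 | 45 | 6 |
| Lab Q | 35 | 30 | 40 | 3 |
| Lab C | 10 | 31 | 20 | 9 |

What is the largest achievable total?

4755

Rank every tier by rate: Lab C/first 31 > Lab Q/first 30 > Lab V/first 28 > Lab W/first 25 > Lab W/second 20 > Lab Y/first 19 > Lab V/second 14 > Lab C/second 9 > Lab Y/second 6 > Lab Q/second 3.
Fill Lab C first block (10 at 31) ; 180 left.
Lab Q/first (30): +35 ; 145 left.
Lab V/first (28): +35 ; 110 left.
Lab W/first (25): +45 ; 65 left.
Lab W/second (20): +55 ; 10 left.
Lab Y/first: +10 of 50 at 19; pool empty.
Total = 31×10 + 30×35 + 28×35 + 25×45 + 20×55 + 19×10 = 4755.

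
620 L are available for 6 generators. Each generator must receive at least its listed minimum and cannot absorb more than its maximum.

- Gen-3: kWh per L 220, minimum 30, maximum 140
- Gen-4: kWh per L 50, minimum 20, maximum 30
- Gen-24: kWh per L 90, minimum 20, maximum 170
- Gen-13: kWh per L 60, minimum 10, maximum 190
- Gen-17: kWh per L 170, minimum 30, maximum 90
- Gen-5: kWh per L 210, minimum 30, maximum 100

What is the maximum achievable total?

89400

Meeting every minimum uses 30+20+20+10+30+30 = 140 L, leaving 480.
Highest kWh per L first: Gen-3 220 > Gen-5 210 > Gen-17 170 > Gen-24 90 > Gen-13 60 > Gen-4 50.
Give Gen-3 110 more to hit its cap of 140 → 370 left.
Give Gen-5 70 more to hit its cap of 100 → 300 left.
Give Gen-17 60 more to hit its cap of 90 → 240 left.
Give Gen-24 150 more to hit its cap of 170 → 90 left.
Gen-13: +90 (room for 180) → 100. Pool exhausted.
Total = 220×140 + 50×20 + 90×170 + 60×100 + 170×90 + 210×100 = 89400.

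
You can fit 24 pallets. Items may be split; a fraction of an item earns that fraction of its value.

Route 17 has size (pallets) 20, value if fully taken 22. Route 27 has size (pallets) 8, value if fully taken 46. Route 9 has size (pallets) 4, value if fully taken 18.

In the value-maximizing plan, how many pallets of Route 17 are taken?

Rank by value-to-size ratio: Route 27 46/8≈5.75, Route 9 18/4≈4.5, Route 17 22/20≈1.1.
Route 27: take in full, 8 pallets for value 46 — 16 left.
Route 9: take in full, 4 pallets for value 18 — 12 left.
Fill the last 12 pallets with part of Route 17: 12/20 of it earns 13.2.

12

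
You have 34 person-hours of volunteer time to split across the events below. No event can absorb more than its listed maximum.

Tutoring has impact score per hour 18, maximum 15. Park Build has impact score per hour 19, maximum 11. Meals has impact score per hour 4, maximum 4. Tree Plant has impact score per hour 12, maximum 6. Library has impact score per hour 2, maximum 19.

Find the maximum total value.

Rank by impact score per hour: Park Build 19 > Tutoring 18 > Tree Plant 12 > Meals 4 > Library 2.
Park Build: +11 to 11 (cap) ; 23 left.
Give Tutoring 15 to hit its cap of 15 ; 8 left.
Tree Plant: +6 to 6 (cap) ; 2 left.
Meals has room for 4 but only 2 remain, so it gets 2.
Total = 18×15 + 19×11 + 4×2 + 12×6 = 559.

559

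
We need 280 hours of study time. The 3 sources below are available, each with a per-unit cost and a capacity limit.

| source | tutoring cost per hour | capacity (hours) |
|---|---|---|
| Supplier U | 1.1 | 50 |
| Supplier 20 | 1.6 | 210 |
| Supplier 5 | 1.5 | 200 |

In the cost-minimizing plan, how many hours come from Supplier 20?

Use sources in increasing cost order.
Take 50 from Supplier U at 1.1 ; need 230 more.
Supplier 5 (1.5): use full 200 ; 30 hours to go.
Take 30 from Supplier 20 at 1.6 to finish.

30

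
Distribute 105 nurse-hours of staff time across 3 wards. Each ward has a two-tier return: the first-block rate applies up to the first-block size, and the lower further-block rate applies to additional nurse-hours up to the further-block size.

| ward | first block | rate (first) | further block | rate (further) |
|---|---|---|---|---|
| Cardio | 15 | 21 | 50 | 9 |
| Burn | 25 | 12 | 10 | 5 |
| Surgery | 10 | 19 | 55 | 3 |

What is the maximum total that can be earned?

Treat each block as its own option and order by rate: Cardio/tier1 21 > Surgery/tier1 19 > Burn/tier1 12 > Cardio/tier2 9 > Burn/tier2 5 > Surgery/tier2 3.
Cardio tier1 at 21: fill all 15 → 90 left.
Surgery/tier1 (19): +10 → 80 left.
Burn tier1 at 12: fill all 25 → 55 left.
Cardio tier2 at 9: fill all 50 → 5 left.
Burn tier2 at 5: only 5 left, fill 5.
Total = 21×15 + 19×10 + 12×25 + 9×50 + 5×5 = 1280.

1280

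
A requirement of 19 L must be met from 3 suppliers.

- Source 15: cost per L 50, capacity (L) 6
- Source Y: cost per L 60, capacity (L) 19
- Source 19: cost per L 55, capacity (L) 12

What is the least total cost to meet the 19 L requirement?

Fill from the cheapest supplier first.
Source 15 at 50: take all 6 L — 13 still needed.
Source 19 (55): use full 12 — 1 L to go.
Take 1 from Source Y at 60 to finish.
Cost = 6×50 + 12×55 + 1×60 = 1020.

1020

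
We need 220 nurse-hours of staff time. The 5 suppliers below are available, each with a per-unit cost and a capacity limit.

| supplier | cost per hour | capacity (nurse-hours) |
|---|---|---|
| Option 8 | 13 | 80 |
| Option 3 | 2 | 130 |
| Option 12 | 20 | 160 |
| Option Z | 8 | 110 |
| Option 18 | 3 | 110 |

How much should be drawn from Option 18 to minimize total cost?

90

Cheapest first:
Take 130 from Option 3 at 2 ; need 90 more.
Option 18 (3): take the remaining 90 ; done.
Option Z, Option 8, Option 12: unused.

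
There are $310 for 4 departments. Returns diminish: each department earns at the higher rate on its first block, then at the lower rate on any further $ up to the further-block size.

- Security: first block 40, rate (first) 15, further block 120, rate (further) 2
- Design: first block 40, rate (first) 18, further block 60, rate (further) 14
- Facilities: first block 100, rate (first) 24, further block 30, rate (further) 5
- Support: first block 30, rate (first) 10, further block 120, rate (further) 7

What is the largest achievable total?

5140

Order all 8 blocks by rate: Facilities/tier1 24 > Design/tier1 18 > Security/tier1 15 > Design/tier2 14 > Support/tier1 10 > Support/tier2 7 > Facilities/tier2 5 > Security/tier2 2.
Fill Facilities tier1 block (100 at 24) → 210 left.
Fill Design tier1 block (40 at 18) → 170 left.
Security/tier1 (15): +40 → 130 left.
Design tier2 at 14: fill all 60 → 70 left.
Support tier1 at 10: fill all 30 → 40 left.
Support tier2 at 7: only 40 left, fill 40.
Total = 24×100 + 18×40 + 15×40 + 14×60 + 10×30 + 7×40 = 5140.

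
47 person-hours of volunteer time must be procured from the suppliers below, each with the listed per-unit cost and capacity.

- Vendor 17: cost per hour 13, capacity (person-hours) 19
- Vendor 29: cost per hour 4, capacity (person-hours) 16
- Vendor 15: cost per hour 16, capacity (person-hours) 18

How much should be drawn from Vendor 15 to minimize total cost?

12

Cheapest first:
Vendor 29 (4): use full 16 — 31 person-hours to go.
Vendor 17 at 13: take all 19 person-hours — 12 still needed.
Take 12 from Vendor 15 at 16 to finish.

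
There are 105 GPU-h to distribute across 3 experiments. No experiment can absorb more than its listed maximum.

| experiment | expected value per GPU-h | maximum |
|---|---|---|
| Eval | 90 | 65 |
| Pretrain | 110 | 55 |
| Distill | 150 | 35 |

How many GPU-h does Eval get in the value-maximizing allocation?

Rank by expected value per GPU-h: Distill 150 > Pretrain 110 > Eval 90.
Give Distill 35 to hit its cap of 35 → 70 left.
Give Pretrain 55 to hit its cap of 55 → 15 left.
Only 15 left; Eval takes them to reach 15.

15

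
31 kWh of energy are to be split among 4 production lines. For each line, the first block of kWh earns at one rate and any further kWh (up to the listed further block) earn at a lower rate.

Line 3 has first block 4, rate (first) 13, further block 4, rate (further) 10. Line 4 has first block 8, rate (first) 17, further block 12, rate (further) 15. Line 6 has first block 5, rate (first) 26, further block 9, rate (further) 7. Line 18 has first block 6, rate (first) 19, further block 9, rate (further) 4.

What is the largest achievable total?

560

Order all 8 blocks by rate: Line 6/tier1 26 > Line 18/tier1 19 > Line 4/tier1 17 > Line 4/tier2 15 > Line 3/tier1 13 > Line 3/tier2 10 > Line 6/tier2 7 > Line 18/tier2 4.
Line 6/tier1 (26): +5 — 26 left.
Line 18/tier1 (19): +6 — 20 left.
Fill Line 4 tier1 block (8 at 17) — 12 left.
Line 4 tier2 at 15: fill all 12 — 0 left.
Total = 26×5 + 19×6 + 17×8 + 15×12 = 560.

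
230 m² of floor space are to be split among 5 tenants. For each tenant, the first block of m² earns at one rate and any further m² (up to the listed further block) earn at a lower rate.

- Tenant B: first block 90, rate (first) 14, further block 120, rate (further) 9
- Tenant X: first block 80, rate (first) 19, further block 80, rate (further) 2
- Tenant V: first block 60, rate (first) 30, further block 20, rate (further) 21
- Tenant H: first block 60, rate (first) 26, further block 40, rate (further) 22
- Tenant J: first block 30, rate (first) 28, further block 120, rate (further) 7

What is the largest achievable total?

Rank every tier by rate: Tenant V/first 30 > Tenant J/first 28 > Tenant H/first 26 > Tenant H/second 22 > Tenant V/second 21 > Tenant X/first 19 > Tenant B/first 14 > Tenant B/second 9 > Tenant J/second 7 > Tenant X/second 2.
Fill Tenant V first block (60 at 30) ; 170 left.
Tenant J first at 28: fill all 30 ; 140 left.
Tenant H first at 26: fill all 60 ; 80 left.
Tenant H second at 22: fill all 40 ; 40 left.
Fill Tenant V second block (20 at 21) ; 20 left.
20 remain; put them into Tenant X first at 19.
Total = 30×60 + 28×30 + 26×60 + 22×40 + 21×20 + 19×20 = 5880.

5880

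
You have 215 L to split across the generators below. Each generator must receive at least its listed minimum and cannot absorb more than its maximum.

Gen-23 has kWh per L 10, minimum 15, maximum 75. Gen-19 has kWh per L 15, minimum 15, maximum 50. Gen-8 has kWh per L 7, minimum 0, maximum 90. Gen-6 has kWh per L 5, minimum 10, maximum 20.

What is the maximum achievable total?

2110

Meeting every minimum uses 15+15+0+10 = 40 L, leaving 175.
Highest kWh per L first: Gen-19 15 > Gen-23 10 > Gen-8 7 > Gen-6 5.
Gen-19: +35 to 50 (cap) ; 140 left.
Gen-23 takes 60 more to reach its cap of 75 ; 80 left.
Gen-8: +80 (room for 90) → 80. Pool exhausted.
Total = 10×75 + 15×50 + 7×80 + 5×10 = 2110.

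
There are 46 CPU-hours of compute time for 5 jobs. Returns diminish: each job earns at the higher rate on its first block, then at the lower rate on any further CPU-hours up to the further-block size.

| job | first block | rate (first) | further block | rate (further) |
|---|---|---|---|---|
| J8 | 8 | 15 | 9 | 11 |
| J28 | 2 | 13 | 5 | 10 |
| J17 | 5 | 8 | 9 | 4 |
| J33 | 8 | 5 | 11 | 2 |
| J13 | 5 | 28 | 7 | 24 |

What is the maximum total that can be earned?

668

Rank every tier by rate: J13/first 28 > J13/second 24 > J8/first 15 > J28/first 13 > J8/second 11 > J28/second 10 > J17/first 8 > J33/first 5 > J17/second 4 > J33/second 2.
J13 first at 28: fill all 5 ; 41 left.
J13/second (24): +7 ; 34 left.
J8/first (15): +8 ; 26 left.
J28/first (13): +2 ; 24 left.
Fill J8 second block (9 at 11) ; 15 left.
Fill J28 second block (5 at 10) ; 10 left.
J17/first (8): +5 ; 5 left.
J33/first: +5 of 8 at 5; pool empty.
Total = 28×5 + 24×7 + 15×8 + 13×2 + 11×9 + 10×5 + 8×5 + 5×5 = 668.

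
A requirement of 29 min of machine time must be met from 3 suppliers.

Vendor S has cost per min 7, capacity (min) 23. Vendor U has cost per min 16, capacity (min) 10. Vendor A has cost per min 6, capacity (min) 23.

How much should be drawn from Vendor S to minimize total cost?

6

Fill from the cheapest supplier first.
Vendor A (6): use full 23 ; 6 min to go.
Take 6 from Vendor S at 7 to finish.
Vendor U: unused.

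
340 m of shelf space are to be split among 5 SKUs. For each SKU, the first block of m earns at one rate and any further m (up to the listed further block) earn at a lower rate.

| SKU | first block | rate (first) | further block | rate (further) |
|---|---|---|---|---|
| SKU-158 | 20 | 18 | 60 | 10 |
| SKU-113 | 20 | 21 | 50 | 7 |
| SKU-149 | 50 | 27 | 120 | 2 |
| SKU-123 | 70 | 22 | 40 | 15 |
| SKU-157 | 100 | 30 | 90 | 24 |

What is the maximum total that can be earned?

Order all 10 blocks by rate: SKU-157/tier1 30 > SKU-149/tier1 27 > SKU-157/tier2 24 > SKU-123/tier1 22 > SKU-113/tier1 21 > SKU-158/tier1 18 > SKU-123/tier2 15 > SKU-158/tier2 10 > SKU-113/tier2 7 > SKU-149/tier2 2.
Fill SKU-157 tier1 block (100 at 30) — 240 left.
SKU-149 tier1 at 27: fill all 50 — 190 left.
SKU-157/tier2 (24): +90 — 100 left.
SKU-123 tier1 at 22: fill all 70 — 30 left.
SKU-113/tier1 (21): +20 — 10 left.
SKU-158/tier1: +10 of 20 at 18; pool empty.
Total = 30×100 + 27×50 + 24×90 + 22×70 + 21×20 + 18×10 = 8650.

8650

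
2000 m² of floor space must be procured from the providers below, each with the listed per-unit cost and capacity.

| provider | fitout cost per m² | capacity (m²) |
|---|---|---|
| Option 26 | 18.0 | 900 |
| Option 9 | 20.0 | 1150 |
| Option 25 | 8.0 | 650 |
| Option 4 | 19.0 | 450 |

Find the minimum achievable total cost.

29950

Use providers in increasing cost order.
Option 25 (8.0): use full 650 ; 1350 m² to go.
Take 900 from Option 26 at 18.0 ; need 450 more.
Take 450 from Option 4 at 19.0 ; need 0 more.
Option 9: unused.
Cost = 650×8.0 + 900×18.0 + 450×19.0 = 29950.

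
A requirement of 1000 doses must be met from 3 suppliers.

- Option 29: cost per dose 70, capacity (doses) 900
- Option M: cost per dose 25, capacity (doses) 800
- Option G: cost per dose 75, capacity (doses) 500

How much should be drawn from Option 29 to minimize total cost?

200

Cheapest first:
Option M (25): use full 800 ; 200 doses to go.
Option 29 (70): take the remaining 200 ; done.
Option G: unused.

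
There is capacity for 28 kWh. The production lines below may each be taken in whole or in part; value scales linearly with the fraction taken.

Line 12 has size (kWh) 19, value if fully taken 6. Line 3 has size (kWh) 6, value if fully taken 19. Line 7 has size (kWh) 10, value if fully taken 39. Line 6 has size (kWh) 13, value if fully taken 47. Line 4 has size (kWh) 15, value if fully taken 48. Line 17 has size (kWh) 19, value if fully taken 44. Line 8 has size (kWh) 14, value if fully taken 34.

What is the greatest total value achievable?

102

Rank by value-to-size ratio: Line 7 39/10≈3.9, Line 6 47/13≈3.62, Line 4 48/15≈3.2, Line 3 19/6≈3.17, Line 8 34/14≈2.43, Line 17 44/19≈2.32, Line 12 6/19≈0.316.
Line 7: take in full, 10 kWh for value 39 — 18 left.
Take all of Line 6 (13 kWh, value 47) — 5 kWh left.
Only 5 kWh remain; take 5/15 of Line 4 for value 48×5/15 = 16.
Total value = 102.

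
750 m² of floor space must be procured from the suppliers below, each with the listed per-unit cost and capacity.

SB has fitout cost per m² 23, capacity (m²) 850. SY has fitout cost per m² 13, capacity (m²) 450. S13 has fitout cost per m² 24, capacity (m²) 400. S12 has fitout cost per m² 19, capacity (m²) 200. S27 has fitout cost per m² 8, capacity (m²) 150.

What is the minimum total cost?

Fill from the cheapest supplier first.
S27 at 8: take all 150 m² — 600 still needed.
SY (13): use full 450 — 150 m² to go.
S12 (19): take the remaining 150 — done.
SB, S13: unused.
Cost = 150×8 + 450×13 + 150×19 = 9900.

9900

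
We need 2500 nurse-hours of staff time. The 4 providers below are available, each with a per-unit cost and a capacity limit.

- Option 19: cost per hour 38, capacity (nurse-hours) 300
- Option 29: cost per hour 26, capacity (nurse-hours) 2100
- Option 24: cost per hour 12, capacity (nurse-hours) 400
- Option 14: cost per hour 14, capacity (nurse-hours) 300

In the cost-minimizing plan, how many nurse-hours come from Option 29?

Cheapest first:
Take 400 from Option 24 at 12 — need 2100 more.
Option 14 (14): use full 300 — 1800 nurse-hours to go.
Option 29 at 26: take 1800 of its 2100 — requirement met.
Option 19: unused.

1800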